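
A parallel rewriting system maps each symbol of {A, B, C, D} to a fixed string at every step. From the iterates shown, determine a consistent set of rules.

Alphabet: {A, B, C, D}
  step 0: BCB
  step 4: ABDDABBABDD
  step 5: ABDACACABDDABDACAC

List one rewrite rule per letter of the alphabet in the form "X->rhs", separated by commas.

A->AB, B->D, C->B, D->AC

  step 4 ⇒ step 5: ABDDABBABDD ⇒ AB·D·AC·AC·AB·D·D·AB·D·AC·AC
    A ↦ AB
    B ↦ D
    D ↦ AC
    C ↦ B  (constrained at step 0)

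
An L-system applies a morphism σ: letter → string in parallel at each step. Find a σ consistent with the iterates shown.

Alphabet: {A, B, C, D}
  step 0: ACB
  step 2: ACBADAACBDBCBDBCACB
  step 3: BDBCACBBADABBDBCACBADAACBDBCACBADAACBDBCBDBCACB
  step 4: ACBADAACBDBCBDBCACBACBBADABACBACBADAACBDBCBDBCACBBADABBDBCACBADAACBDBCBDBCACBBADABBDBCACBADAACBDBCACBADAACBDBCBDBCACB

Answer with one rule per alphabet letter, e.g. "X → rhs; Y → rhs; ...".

A->B, B->ACB, C->DBC, D->ADA

  step 3 ⇒ step 4: BDBCACBBADABBDBCACBADAACBDBCACBADAACBDBCBDBCACB ⇒ ACB·ADA·ACB·DBC·B·DBC·ACB·ACB·B·ADA·B·ACB·ACB·ADA·ACB·DBC·B·DBC·ACB·B·ADA·B·B·DBC·ACB·ADA·ACB·DBC·B·DBC·ACB·B·ADA·B·B·DBC·ACB·ADA·ACB·DBC·ACB·ADA·ACB·DBC·B·DBC·ACB
    A ↦ B
    B ↦ ACB
    C ↦ DBC
    D ↦ ADA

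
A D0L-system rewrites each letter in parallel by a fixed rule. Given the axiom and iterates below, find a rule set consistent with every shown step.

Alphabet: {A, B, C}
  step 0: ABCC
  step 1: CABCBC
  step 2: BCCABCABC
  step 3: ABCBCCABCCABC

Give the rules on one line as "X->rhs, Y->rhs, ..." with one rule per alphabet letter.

A->C, B->A, C->BC

  step 2 ⇒ step 3: BCCABCABC ⇒ A·BC·BC·C·A·BC·C·A·BC
    A ↦ C
    B ↦ A
    C ↦ BC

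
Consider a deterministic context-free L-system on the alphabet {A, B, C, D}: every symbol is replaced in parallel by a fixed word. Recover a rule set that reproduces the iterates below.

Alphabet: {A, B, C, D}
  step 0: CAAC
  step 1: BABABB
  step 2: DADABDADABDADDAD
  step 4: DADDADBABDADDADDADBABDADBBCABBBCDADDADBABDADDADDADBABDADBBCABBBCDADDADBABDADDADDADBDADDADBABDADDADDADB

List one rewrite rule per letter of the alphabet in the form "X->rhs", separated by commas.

A->AB, B->DAD, C->B, D->BBC

  step 1 ⇒ step 2: BABABB ⇒ DAD·AB·DAD·AB·DAD·DAD
    A ↦ AB
    B ↦ DAD
  step 0 ⇒ step 1: CAAC ⇒ B·AB·AB·B
    C ↦ B
    D ↦ BBC  (constrained at step 2)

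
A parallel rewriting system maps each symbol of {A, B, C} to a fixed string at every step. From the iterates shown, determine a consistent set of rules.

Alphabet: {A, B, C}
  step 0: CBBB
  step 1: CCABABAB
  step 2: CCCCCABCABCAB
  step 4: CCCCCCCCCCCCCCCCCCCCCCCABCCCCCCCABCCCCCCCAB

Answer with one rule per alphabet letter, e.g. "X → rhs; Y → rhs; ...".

A->C, B->AB, C->CC

  step 1 ⇒ step 2: CCABABAB ⇒ CC·CC·C·AB·C·AB·C·AB
    A ↦ C
    B ↦ AB
    C ↦ CC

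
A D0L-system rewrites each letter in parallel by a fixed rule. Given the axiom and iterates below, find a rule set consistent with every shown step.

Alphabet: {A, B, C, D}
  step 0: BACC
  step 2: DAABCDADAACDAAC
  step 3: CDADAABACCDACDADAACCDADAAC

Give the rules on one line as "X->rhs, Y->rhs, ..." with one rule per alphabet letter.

A->DA, B->AB, C->AC, D->C

  step 2 ⇒ step 3: DAABCDADAACDAAC ⇒ C·DA·DA·AB·AC·C·DA·C·DA·DA·AC·C·DA·DA·AC
    A ↦ DA
    B ↦ AB
    C ↦ AC
    D ↦ C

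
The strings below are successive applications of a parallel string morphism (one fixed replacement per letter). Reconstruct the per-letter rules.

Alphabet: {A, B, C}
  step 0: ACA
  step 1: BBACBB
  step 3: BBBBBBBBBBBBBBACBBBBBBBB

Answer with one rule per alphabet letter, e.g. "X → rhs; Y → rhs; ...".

A->BB, B->BB, C->AC

  step 0 ⇒ step 1: ACA ⇒ BB·AC·BB
    A ↦ BB
    C ↦ AC
    B ↦ BB  (constrained at step 1)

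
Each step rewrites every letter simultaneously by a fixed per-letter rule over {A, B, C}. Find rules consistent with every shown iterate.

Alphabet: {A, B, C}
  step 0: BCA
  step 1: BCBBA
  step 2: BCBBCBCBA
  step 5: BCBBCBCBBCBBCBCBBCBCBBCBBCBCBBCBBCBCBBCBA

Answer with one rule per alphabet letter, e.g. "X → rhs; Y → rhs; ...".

A->BA, B->BC, C->B

  step 1 ⇒ step 2: BCBBA ⇒ BC·B·BC·BC·BA
    A ↦ BA
    B ↦ BC
    C ↦ B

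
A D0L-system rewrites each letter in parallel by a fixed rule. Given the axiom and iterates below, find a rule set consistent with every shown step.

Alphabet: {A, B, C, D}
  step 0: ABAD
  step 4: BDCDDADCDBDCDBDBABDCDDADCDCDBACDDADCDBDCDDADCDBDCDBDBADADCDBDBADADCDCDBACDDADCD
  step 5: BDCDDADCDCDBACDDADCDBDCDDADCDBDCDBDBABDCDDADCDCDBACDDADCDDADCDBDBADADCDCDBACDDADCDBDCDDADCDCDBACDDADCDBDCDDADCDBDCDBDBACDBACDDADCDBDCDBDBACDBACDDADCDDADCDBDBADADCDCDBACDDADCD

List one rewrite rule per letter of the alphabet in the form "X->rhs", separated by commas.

  step 4 ⇒ step 5: BDCDDADCDBDCDBDBABDCDDADCDCDBACDDADCDBDCDDADCDBDCDBDBADADCDBDBADADCDCDBACDDADCD ⇒ BD·CD·DAD·CD·CD·BA·CD·DAD·CD·BD·CD·DAD·CD·BD·CD·BD·BA·BD·CD·DAD·CD·CD·BA·CD·DAD·CD·DAD·CD·BD·BA·DAD·CD·CD·BA·CD·DAD·CD·BD·CD·DAD·CD·CD·BA·CD·DAD·CD·BD·CD·DAD·CD·BD·CD·BD·BA·CD·BA·CD·DAD·CD·BD·CD·BD·BA·CD·BA·CD·DAD·CD·DAD·CD·BD·BA·DAD·CD·CD·BA·CD·DAD·CD
    A ↦ BA
    B ↦ BD
    C ↦ DAD
    D ↦ CD

A->BA, B->BD, C->DAD, D->CD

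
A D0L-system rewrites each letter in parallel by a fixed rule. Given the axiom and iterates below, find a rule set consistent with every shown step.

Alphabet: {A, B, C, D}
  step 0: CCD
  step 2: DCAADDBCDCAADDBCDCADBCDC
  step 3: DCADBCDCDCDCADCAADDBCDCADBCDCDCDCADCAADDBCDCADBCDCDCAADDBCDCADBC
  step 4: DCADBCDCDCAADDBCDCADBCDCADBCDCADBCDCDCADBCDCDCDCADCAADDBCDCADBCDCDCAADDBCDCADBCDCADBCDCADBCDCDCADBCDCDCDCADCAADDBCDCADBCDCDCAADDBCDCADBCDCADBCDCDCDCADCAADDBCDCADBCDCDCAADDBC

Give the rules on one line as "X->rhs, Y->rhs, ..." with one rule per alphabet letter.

  step 3 ⇒ step 4: DCADBCDCDCDCADCAADDBCDCADBCDCDCDCADCAADDBCDCADBCDCDCAADDBCDCADBC ⇒ DCA·DBC·DC·DCA·AD·DBC·DCA·DBC·DCA·DBC·DCA·DBC·DC·DCA·DBC·DC·DC·DCA·DCA·AD·DBC·DCA·DBC·DC·DCA·AD·DBC·DCA·DBC·DCA·DBC·DCA·DBC·DC·DCA·DBC·DC·DC·DCA·DCA·AD·DBC·DCA·DBC·DC·DCA·AD·DBC·DCA·DBC·DCA·DBC·DC·DC·DCA·DCA·AD·DBC·DCA·DBC·DC·DCA·AD·DBC
    A ↦ DC
    B ↦ AD
    C ↦ DBC
    D ↦ DCA

A->DC, B->AD, C->DBC, D->DCA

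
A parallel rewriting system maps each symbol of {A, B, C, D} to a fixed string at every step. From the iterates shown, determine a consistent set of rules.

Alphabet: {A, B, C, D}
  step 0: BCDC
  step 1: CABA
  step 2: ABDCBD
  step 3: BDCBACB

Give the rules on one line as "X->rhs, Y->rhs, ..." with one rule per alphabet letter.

  step 2 ⇒ step 3: ABDCBD ⇒ BD·C·B·A·C·B
    A ↦ BD
    B ↦ C
    C ↦ A
    D ↦ B

A->BD, B->C, C->A, D->B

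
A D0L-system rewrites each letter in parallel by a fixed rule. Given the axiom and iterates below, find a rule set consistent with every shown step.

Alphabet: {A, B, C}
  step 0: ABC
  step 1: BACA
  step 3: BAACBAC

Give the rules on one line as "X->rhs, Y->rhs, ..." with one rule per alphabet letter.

  step 0 ⇒ step 1: ABC ⇒ B·AC·A
    A ↦ B
    B ↦ AC
    C ↦ A

A->B, B->AC, C->A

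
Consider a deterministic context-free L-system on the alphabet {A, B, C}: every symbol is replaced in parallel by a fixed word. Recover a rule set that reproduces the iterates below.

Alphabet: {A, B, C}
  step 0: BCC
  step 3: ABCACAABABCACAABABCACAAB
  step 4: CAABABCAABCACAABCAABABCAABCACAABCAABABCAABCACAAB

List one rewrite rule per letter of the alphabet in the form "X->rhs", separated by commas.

A->CA, B->AB, C->AB

  step 3 ⇒ step 4: ABCACAABABCACAABABCACAAB ⇒ CA·AB·AB·CA·AB·CA·CA·AB·CA·AB·AB·CA·AB·CA·CA·AB·CA·AB·AB·CA·AB·CA·CA·AB
    A ↦ CA
    B ↦ AB
    C ↦ AB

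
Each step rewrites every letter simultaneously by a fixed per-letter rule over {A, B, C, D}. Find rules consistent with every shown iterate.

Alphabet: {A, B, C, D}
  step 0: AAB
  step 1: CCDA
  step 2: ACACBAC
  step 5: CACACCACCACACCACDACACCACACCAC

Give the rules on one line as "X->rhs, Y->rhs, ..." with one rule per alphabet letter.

A->C, B->DA, C->AC, D->BA

  step 1 ⇒ step 2: CCDA ⇒ AC·AC·BA·C
    A ↦ C
    C ↦ AC
    D ↦ BA
  step 0 ⇒ step 1: AAB ⇒ C·C·DA
    B ↦ DA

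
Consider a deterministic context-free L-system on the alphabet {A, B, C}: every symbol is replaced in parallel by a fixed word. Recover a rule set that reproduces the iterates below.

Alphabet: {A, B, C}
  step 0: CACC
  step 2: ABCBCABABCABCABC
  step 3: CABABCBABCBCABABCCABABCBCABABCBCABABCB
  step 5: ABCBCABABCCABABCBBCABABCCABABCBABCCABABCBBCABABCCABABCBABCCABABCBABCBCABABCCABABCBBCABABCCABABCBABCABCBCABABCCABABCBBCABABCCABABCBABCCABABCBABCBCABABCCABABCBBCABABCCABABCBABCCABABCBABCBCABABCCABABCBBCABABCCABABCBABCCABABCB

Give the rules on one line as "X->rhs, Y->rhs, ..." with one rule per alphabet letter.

A->CAB, B->ABC, C->B

  step 2 ⇒ step 3: ABCBCABABCABCABC ⇒ CAB·ABC·B·ABC·B·CAB·ABC·CAB·ABC·B·CAB·ABC·B·CAB·ABC·B
    A ↦ CAB
    B ↦ ABC
    C ↦ B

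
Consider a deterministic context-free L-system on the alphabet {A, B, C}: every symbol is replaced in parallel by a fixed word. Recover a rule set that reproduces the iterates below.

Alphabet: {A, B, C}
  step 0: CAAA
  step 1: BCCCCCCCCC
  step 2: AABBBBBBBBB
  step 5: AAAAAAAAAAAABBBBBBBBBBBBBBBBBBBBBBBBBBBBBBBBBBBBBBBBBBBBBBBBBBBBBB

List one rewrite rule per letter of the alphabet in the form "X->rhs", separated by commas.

A->CCC, B->AA, C->B

  step 1 ⇒ step 2: BCCCCCCCCC ⇒ AA·B·B·B·B·B·B·B·B·B
    B ↦ AA
    C ↦ B
  step 0 ⇒ step 1: CAAA ⇒ B·CCC·CCC·CCC
    A ↦ CCC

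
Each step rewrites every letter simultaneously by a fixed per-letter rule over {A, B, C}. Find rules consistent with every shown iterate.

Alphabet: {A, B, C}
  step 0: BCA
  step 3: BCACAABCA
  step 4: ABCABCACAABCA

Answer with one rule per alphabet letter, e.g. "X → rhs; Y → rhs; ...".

A->CA, B->A, C->B

  step 3 ⇒ step 4: BCACAABCA ⇒ A·B·CA·B·CA·CA·A·B·CA
    A ↦ CA
    B ↦ A
    C ↦ B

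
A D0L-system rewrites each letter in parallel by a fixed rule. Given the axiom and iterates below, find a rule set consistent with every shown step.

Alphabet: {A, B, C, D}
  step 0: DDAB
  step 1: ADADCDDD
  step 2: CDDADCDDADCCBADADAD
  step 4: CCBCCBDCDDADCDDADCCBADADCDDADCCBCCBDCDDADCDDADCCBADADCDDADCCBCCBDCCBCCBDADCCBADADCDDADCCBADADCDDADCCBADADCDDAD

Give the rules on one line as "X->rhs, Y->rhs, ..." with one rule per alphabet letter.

  step 1 ⇒ step 2: ADADCDDD ⇒ CDD·AD·CDD·AD·CCB·AD·AD·AD
    A ↦ CDD
    C ↦ CCB
    D ↦ AD
  step 0 ⇒ step 1: DDAB ⇒ AD·AD·CDD·D
    B ↦ D

A->CDD, B->D, C->CCB, D->AD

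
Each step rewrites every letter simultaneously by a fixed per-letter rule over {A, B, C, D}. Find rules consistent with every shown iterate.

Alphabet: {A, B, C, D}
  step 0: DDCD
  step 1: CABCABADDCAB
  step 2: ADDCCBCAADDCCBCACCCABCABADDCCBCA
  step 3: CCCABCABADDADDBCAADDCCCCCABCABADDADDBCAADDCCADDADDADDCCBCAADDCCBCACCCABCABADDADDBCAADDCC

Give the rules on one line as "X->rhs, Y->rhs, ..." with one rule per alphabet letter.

A->CC, B->BCA, C->ADD, D->CAB

  step 2 ⇒ step 3: ADDCCBCAADDCCBCACCCABCABADDCCBCA ⇒ CC·CAB·CAB·ADD·ADD·BCA·ADD·CC·CC·CAB·CAB·ADD·ADD·BCA·ADD·CC·ADD·ADD·ADD·CC·BCA·ADD·CC·BCA·CC·CAB·CAB·ADD·ADD·BCA·ADD·CC
    A ↦ CC
    B ↦ BCA
    C ↦ ADD
    D ↦ CAB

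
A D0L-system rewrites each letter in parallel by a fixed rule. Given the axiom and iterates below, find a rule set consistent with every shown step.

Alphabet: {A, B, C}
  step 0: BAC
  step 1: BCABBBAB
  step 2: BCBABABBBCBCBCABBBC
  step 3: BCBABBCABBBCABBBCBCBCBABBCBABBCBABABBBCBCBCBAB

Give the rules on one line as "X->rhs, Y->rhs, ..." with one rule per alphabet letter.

A->ABB, B->BC, C->BAB

  step 2 ⇒ step 3: BCBABABBBCBCBCABBBC ⇒ BC·BAB·BC·ABB·BC·ABB·BC·BC·BC·BAB·BC·BAB·BC·BAB·ABB·BC·BC·BC·BAB
    A ↦ ABB
    B ↦ BC
    C ↦ BAB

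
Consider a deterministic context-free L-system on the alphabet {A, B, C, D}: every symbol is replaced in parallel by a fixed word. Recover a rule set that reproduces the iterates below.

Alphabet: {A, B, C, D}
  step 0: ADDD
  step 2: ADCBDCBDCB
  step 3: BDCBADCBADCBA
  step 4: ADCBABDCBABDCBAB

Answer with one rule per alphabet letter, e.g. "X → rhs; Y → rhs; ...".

  step 3 ⇒ step 4: BDCBADCBADCBA ⇒ A·DC·B·A·B·DC·B·A·B·DC·B·A·B
    A ↦ B
    B ↦ A
    C ↦ B
    D ↦ DC

A->B, B->A, C->B, D->DC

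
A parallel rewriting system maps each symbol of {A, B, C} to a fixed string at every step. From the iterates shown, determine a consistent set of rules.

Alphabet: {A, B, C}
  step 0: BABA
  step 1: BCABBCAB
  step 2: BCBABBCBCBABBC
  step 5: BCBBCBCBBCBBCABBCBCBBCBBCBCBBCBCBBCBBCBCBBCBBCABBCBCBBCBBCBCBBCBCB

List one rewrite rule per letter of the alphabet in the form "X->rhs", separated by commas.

A->AB, B->BC, C->B

  step 1 ⇒ step 2: BCABBCAB ⇒ BC·B·AB·BC·BC·B·AB·BC
    A ↦ AB
    B ↦ BC
    C ↦ B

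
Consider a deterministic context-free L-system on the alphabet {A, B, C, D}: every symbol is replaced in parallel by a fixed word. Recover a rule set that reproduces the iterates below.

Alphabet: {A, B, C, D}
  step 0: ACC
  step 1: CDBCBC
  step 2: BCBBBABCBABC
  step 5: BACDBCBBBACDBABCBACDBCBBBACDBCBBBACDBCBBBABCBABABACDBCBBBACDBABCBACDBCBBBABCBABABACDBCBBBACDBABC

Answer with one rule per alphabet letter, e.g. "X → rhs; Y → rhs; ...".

  step 1 ⇒ step 2: CDBCBC ⇒ BC·BB·BA·BC·BA·BC
    B ↦ BA
    C ↦ BC
    D ↦ BB
  step 0 ⇒ step 1: ACC ⇒ CD·BC·BC
    A ↦ CD

A->CD, B->BA, C->BC, D->BB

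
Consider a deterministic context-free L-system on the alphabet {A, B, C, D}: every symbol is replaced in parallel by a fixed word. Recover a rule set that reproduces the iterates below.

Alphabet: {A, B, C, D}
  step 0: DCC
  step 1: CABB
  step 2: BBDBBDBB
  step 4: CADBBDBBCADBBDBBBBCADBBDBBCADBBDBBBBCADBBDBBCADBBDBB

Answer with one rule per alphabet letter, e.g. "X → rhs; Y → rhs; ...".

  step 1 ⇒ step 2: CABB ⇒ B·B·DBB·DBB
    A ↦ B
    B ↦ DBB
    C ↦ B
  step 0 ⇒ step 1: DCC ⇒ CA·B·B
    D ↦ CA

A->B, B->DBB, C->B, D->CA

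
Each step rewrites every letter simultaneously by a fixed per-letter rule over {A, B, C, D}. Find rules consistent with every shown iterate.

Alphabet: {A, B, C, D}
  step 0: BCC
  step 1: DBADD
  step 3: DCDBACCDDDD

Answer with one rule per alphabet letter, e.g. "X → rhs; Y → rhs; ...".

  step 0 ⇒ step 1: BCC ⇒ DBA·D·D
    B ↦ DBA
    C ↦ D
    A ↦ CC  (constrained at step 1)
    D ↦ C  (constrained at step 1)

A->CC, B->DBA, C->D, D->C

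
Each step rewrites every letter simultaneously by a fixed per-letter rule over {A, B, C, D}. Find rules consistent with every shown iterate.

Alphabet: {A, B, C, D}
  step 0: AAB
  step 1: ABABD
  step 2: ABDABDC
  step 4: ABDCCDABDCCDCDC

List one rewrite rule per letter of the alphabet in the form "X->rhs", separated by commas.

A->AB, B->D, C->CD, D->C

  step 1 ⇒ step 2: ABABD ⇒ AB·D·AB·D·C
    A ↦ AB
    B ↦ D
    D ↦ C
    C ↦ CD  (constrained at step 2)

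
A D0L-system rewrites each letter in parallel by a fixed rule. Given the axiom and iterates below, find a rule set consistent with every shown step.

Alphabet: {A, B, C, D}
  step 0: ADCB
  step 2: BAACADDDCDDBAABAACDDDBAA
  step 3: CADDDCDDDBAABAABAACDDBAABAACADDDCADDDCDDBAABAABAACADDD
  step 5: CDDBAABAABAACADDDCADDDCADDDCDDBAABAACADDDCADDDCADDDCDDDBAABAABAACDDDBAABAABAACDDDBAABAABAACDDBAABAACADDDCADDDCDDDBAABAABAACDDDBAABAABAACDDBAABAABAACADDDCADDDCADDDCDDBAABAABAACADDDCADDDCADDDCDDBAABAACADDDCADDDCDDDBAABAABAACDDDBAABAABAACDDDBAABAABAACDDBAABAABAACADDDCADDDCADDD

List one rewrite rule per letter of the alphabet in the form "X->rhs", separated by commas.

  step 2 ⇒ step 3: BAACADDDCDDBAABAACDDDBAA ⇒ CAD·D·D·CDD·D·BAA·BAA·BAA·CDD·BAA·BAA·CAD·D·D·CAD·D·D·CDD·BAA·BAA·BAA·CAD·D·D
    A ↦ D
    B ↦ CAD
    C ↦ CDD
    D ↦ BAA

A->D, B->CAD, C->CDD, D->BAA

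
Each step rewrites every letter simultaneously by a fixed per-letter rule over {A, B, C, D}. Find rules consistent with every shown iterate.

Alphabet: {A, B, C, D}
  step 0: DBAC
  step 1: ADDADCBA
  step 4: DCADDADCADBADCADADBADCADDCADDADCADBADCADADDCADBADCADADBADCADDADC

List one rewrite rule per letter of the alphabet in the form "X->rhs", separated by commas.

  step 0 ⇒ step 1: DBAC ⇒ AD·DA·DC·BA
    A ↦ DC
    B ↦ DA
    C ↦ BA
    D ↦ AD

A->DC, B->DA, C->BA, D->AD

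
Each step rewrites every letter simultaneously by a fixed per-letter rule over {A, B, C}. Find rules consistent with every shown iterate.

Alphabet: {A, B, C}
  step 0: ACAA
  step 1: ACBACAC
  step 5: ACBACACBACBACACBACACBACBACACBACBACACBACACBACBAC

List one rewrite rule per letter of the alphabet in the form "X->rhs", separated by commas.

A->AC, B->AC, C->B

  step 0 ⇒ step 1: ACAA ⇒ AC·B·AC·AC
    A ↦ AC
    C ↦ B
    B ↦ AC  (constrained at step 1)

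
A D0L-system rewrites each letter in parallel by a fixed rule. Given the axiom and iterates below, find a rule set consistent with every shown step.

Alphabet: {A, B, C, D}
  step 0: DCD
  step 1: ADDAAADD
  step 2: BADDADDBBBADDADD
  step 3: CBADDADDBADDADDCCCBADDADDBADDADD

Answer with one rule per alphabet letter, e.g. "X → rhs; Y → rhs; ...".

  step 2 ⇒ step 3: BADDADDBBBADDADD ⇒ C·B·ADD·ADD·B·ADD·ADD·C·C·C·B·ADD·ADD·B·ADD·ADD
    A ↦ B
    B ↦ C
    D ↦ ADD
  step 0 ⇒ step 1: DCD ⇒ ADD·AA·ADD
    C ↦ AA

A->B, B->C, C->AA, D->ADD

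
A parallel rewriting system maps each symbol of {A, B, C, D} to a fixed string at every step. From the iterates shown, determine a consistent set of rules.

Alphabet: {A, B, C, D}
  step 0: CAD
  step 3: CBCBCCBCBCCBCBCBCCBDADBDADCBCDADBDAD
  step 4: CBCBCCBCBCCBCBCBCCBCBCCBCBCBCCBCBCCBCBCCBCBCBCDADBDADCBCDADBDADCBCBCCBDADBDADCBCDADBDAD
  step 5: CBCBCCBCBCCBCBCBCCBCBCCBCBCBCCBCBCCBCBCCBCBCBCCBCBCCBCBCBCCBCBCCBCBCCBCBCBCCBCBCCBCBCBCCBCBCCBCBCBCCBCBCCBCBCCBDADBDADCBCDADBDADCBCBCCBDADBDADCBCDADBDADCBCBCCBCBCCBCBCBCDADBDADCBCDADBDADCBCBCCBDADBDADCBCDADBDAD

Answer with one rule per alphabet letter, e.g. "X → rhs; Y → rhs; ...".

  step 4 ⇒ step 5: CBCBCCBCBCCBCBCBCCBCBCCBCBCBCCBCBCCBCBCCBCBCBCDADBDADCBCDADBDADCBCBCCBDADBDADCBCDADBDAD ⇒ CB·CBC·CB·CBC·CB·CB·CBC·CB·CBC·CB·CB·CBC·CB·CBC·CB·CBC·CB·CB·CBC·CB·CBC·CB·CB·CBC·CB·CBC·CB·CBC·CB·CB·CBC·CB·CBC·CB·CB·CBC·CB·CBC·CB·CB·CBC·CB·CBC·CB·CBC·CB·DAD·B·DAD·CBC·DAD·B·DAD·CB·CBC·CB·DAD·B·DAD·CBC·DAD·B·DAD·CB·CBC·CB·CBC·CB·CB·CBC·DAD·B·DAD·CBC·DAD·B·DAD·CB·CBC·CB·DAD·B·DAD·CBC·DAD·B·DAD
    A ↦ B
    B ↦ CBC
    C ↦ CB
    D ↦ DAD

A->B, B->CBC, C->CB, D->DAD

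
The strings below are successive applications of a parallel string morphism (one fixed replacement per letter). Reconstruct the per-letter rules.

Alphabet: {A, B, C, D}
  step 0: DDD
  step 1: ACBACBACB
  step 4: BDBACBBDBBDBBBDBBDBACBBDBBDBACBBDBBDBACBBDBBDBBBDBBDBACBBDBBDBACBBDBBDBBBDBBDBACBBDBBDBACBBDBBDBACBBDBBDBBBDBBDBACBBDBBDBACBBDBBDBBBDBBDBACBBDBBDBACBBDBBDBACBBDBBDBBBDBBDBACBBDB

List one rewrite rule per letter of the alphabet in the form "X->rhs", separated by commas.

  step 0 ⇒ step 1: DDD ⇒ ACB·ACB·ACB
    D ↦ ACB
    A ↦ BD  (constrained at step 1)
    B ↦ BDB  (constrained at step 1)
    C ↦ BB  (constrained at step 1)

A->BD, B->BDB, C->BB, D->ACB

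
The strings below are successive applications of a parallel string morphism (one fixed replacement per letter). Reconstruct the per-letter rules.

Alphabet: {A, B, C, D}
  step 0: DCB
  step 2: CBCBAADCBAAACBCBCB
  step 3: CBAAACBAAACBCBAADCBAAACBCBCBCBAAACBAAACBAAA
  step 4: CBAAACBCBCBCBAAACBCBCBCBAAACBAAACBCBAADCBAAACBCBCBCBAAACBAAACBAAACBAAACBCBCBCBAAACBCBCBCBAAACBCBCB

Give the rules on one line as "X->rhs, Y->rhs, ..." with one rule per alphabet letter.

A->CB, B->AA, C->CBA, D->AAD

  step 3 ⇒ step 4: CBAAACBAAACBCBAADCBAAACBCBCBCBAAACBAAACBAAA ⇒ CBA·AA·CB·CB·CB·CBA·AA·CB·CB·CB·CBA·AA·CBA·AA·CB·CB·AAD·CBA·AA·CB·CB·CB·CBA·AA·CBA·AA·CBA·AA·CBA·AA·CB·CB·CB·CBA·AA·CB·CB·CB·CBA·AA·CB·CB·CB
    A ↦ CB
    B ↦ AA
    C ↦ CBA
    D ↦ AAD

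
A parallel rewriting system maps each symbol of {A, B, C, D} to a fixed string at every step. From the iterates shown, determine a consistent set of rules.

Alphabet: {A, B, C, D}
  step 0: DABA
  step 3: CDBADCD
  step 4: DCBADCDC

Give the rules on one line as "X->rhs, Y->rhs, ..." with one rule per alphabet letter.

  step 3 ⇒ step 4: CDBADCD ⇒ D·C·BA·D·C·D·C
    A ↦ D
    B ↦ BA
    C ↦ D
    D ↦ C

A->D, B->BA, C->D, D->C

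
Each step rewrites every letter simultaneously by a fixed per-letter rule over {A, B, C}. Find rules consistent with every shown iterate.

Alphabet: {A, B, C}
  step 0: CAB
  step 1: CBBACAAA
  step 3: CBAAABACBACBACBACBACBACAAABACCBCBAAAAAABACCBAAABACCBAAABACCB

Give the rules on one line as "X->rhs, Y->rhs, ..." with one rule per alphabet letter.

A->BAC, B->AAA, C->CB

  step 0 ⇒ step 1: CAB ⇒ CB·BAC·AAA
    A ↦ BAC
    B ↦ AAA
    C ↦ CB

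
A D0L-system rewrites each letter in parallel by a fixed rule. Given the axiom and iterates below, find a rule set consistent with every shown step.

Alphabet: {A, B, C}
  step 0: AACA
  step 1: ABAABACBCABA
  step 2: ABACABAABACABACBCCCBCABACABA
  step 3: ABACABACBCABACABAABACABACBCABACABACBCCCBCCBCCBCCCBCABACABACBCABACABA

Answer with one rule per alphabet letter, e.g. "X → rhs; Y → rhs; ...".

  step 2 ⇒ step 3: ABACABAABACABACBCCCBCABACABA ⇒ ABA·C·ABA·CBC·ABA·C·ABA·ABA·C·ABA·CBC·ABA·C·ABA·CBC·C·CBC·CBC·CBC·C·CBC·ABA·C·ABA·CBC·ABA·C·ABA
    A ↦ ABA
    B ↦ C
    C ↦ CBC

A->ABA, B->C, C->CBC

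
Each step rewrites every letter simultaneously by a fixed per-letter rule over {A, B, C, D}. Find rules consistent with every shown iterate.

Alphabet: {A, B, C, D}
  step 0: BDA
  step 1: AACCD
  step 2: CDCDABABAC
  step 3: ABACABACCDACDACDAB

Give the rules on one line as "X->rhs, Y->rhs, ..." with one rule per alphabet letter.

  step 2 ⇒ step 3: CDCDABABAC ⇒ AB·AC·AB·AC·CD·A·CD·A·CD·AB
    A ↦ CD
    B ↦ A
    C ↦ AB
    D ↦ AC

A->CD, B->A, C->AB, D->AC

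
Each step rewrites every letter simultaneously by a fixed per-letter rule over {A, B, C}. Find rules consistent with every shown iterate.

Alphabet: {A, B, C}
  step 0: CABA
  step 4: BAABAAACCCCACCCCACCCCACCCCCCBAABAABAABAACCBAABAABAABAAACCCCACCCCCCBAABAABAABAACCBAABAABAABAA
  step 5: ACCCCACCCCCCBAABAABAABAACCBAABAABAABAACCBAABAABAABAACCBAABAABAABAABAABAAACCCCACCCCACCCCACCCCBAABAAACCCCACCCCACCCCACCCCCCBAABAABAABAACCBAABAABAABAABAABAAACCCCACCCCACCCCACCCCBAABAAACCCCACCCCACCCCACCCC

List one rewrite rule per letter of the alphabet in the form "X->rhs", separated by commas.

  step 4 ⇒ step 5: BAABAAACCCCACCCCACCCCACCCCCCBAABAABAABAACCBAABAABAABAAACCCCACCCCCCBAABAABAABAACCBAABAABAABAA ⇒ A·CC·CC·A·CC·CC·CC·BAA·BAA·BAA·BAA·CC·BAA·BAA·BAA·BAA·CC·BAA·BAA·BAA·BAA·CC·BAA·BAA·BAA·BAA·BAA·BAA·A·CC·CC·A·CC·CC·A·CC·CC·A·CC·CC·BAA·BAA·A·CC·CC·A·CC·CC·A·CC·CC·A·CC·CC·CC·BAA·BAA·BAA·BAA·CC·BAA·BAA·BAA·BAA·BAA·BAA·A·CC·CC·A·CC·CC·A·CC·CC·A·CC·CC·BAA·BAA·A·CC·CC·A·CC·CC·A·CC·CC·A·CC·CC
    A ↦ CC
    B ↦ A
    C ↦ BAA

A->CC, B->A, C->BAA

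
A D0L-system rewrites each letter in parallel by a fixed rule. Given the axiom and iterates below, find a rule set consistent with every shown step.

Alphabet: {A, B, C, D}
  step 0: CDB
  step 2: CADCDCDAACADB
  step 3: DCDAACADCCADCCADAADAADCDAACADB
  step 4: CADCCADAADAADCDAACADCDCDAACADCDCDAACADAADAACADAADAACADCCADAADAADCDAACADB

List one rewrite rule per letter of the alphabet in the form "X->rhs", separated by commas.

  step 3 ⇒ step 4: DCDAACADCCADCCADAADAADCDAACADB ⇒ CA·DC·CA·DAA·DAA·DC·DAA·CA·DC·DC·DAA·CA·DC·DC·DAA·CA·DAA·DAA·CA·DAA·DAA·CA·DC·CA·DAA·DAA·DC·DAA·CA·DB
    A ↦ DAA
    B ↦ DB
    C ↦ DC
    D ↦ CA

A->DAA, B->DB, C->DC, D->CA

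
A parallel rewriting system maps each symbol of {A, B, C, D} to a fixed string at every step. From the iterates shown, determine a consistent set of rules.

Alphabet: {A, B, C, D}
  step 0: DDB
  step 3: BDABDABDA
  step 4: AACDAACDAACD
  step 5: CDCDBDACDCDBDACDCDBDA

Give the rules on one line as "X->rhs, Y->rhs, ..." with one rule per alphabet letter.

A->CD, B->A, C->BD, D->A

  step 4 ⇒ step 5: AACDAACDAACD ⇒ CD·CD·BD·A·CD·CD·BD·A·CD·CD·BD·A
    A ↦ CD
    C ↦ BD
    D ↦ A
  step 3 ⇒ step 4: BDABDABDA ⇒ A·A·CD·A·A·CD·A·A·CD
    B ↦ A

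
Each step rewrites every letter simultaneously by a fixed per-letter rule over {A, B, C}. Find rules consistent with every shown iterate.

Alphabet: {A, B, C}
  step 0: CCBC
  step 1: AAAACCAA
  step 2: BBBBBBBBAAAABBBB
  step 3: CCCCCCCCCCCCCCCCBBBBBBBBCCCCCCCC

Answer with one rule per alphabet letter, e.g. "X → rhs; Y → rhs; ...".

  step 2 ⇒ step 3: BBBBBBBBAAAABBBB ⇒ CC·CC·CC·CC·CC·CC·CC·CC·BB·BB·BB·BB·CC·CC·CC·CC
    A ↦ BB
    B ↦ CC
  step 0 ⇒ step 1: CCBC ⇒ AA·AA·CC·AA
    C ↦ AA

A->BB, B->CC, C->AA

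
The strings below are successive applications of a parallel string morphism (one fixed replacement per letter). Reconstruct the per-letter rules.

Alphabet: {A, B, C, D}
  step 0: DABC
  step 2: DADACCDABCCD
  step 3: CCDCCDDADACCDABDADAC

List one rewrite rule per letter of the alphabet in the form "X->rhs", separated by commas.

  step 2 ⇒ step 3: DADACCDABCCD ⇒ C·CD·C·CD·DA·DA·C·CD·AB·DA·DA·C
    A ↦ CD
    B ↦ AB
    C ↦ DA
    D ↦ C

A->CD, B->AB, C->DA, D->C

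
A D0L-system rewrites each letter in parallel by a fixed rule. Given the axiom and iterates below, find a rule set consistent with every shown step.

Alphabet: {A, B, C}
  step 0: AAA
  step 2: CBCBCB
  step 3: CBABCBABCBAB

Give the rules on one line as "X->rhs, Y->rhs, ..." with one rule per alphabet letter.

  step 2 ⇒ step 3: CBCBCB ⇒ CB·AB·CB·AB·CB·AB
    B ↦ AB
    C ↦ CB
    A ↦ C  (constrained at step 0)

A->C, B->AB, C->CB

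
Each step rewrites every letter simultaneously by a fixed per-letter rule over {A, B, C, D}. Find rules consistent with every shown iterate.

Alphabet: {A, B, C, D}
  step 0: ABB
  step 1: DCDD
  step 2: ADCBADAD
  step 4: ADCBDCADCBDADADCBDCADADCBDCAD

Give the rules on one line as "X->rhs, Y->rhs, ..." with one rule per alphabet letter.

A->DC, B->D, C->CB, D->AD

  step 1 ⇒ step 2: DCDD ⇒ AD·CB·AD·AD
    C ↦ CB
    D ↦ AD
  step 0 ⇒ step 1: ABB ⇒ DC·D·D
    A ↦ DC
  step 0 ⇒ step 1: ABB ⇒ DC·D·D
    B ↦ D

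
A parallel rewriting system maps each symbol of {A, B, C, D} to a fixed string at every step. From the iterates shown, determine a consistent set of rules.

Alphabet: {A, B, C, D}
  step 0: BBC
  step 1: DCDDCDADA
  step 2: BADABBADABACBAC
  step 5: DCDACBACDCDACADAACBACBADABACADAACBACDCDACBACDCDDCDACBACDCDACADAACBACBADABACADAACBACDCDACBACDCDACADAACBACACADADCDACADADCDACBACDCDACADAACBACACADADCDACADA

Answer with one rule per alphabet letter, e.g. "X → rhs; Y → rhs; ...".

A->AC, B->DCD, C->ADA, D->B

  step 1 ⇒ step 2: DCDDCDADA ⇒ B·ADA·B·B·ADA·B·AC·B·AC
    A ↦ AC
    C ↦ ADA
    D ↦ B
  step 0 ⇒ step 1: BBC ⇒ DCD·DCD·ADA
    B ↦ DCD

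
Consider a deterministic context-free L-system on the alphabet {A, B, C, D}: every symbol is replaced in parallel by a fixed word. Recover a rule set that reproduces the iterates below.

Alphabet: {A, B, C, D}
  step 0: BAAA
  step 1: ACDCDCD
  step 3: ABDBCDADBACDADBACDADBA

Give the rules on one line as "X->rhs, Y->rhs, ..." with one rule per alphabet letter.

  step 0 ⇒ step 1: BAAA ⇒ A·CD·CD·CD
    A ↦ CD
    B ↦ A
    C ↦ AB  (constrained at step 1)
    D ↦ DB  (constrained at step 1)

A->CD, B->A, C->AB, D->DB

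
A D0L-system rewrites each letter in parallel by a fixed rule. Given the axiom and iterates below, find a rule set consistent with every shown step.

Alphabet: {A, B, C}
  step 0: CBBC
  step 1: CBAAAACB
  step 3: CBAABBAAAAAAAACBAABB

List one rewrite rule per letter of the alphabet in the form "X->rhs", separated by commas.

  step 0 ⇒ step 1: CBBC ⇒ CB·AA·AA·CB
    B ↦ AA
    C ↦ CB
    A ↦ B  (constrained at step 1)

A->B, B->AA, C->CB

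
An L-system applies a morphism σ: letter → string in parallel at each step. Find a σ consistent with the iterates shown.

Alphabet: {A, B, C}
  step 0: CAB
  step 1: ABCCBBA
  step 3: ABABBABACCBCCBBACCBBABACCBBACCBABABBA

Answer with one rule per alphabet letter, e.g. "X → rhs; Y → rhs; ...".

  step 0 ⇒ step 1: CAB ⇒ AB·CCB·BA
    A ↦ CCB
    B ↦ BA
    C ↦ AB

A->CCB, B->BA, C->AB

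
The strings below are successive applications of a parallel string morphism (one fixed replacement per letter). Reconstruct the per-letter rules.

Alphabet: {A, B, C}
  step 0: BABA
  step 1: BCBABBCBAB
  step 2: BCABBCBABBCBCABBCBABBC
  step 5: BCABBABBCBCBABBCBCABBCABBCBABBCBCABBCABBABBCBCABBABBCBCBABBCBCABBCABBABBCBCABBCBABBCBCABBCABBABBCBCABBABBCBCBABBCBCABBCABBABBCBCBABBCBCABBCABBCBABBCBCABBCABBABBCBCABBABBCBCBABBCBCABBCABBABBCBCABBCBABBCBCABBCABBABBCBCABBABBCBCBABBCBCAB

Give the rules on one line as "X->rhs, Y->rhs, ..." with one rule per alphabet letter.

  step 1 ⇒ step 2: BCBABBCBAB ⇒ BC·AB·BC·BAB·BC·BC·AB·BC·BAB·BC
    A ↦ BAB
    B ↦ BC
    C ↦ AB

A->BAB, B->BC, C->AB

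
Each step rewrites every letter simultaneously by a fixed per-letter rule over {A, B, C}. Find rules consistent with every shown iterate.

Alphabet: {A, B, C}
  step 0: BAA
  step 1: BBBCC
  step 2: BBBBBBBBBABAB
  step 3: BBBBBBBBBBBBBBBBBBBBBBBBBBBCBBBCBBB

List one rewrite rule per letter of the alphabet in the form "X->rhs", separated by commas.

A->C, B->BBB, C->AB

  step 2 ⇒ step 3: BBBBBBBBBABAB ⇒ BBB·BBB·BBB·BBB·BBB·BBB·BBB·BBB·BBB·C·BBB·C·BBB
    A ↦ C
    B ↦ BBB
  step 1 ⇒ step 2: BBBCC ⇒ BBB·BBB·BBB·AB·AB
    C ↦ AB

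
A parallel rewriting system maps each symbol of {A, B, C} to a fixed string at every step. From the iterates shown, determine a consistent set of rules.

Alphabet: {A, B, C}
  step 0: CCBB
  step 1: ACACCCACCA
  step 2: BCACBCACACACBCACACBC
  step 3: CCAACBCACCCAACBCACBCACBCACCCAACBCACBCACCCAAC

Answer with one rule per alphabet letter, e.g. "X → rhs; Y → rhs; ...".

  step 2 ⇒ step 3: BCACBCACACACBCACACBC ⇒ CCA·AC·BC·AC·CCA·AC·BC·AC·BC·AC·BC·AC·CCA·AC·BC·AC·BC·AC·CCA·AC
    A ↦ BC
    B ↦ CCA
    C ↦ AC

A->BC, B->CCA, C->AC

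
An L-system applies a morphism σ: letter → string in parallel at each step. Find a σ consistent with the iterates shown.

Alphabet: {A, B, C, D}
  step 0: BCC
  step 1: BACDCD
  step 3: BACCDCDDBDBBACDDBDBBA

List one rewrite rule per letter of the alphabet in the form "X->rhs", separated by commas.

A->C, B->BA, C->CD, D->DB

  step 0 ⇒ step 1: BCC ⇒ BA·CD·CD
    B ↦ BA
    C ↦ CD
    A ↦ C  (constrained at step 1)
    D ↦ DB  (constrained at step 1)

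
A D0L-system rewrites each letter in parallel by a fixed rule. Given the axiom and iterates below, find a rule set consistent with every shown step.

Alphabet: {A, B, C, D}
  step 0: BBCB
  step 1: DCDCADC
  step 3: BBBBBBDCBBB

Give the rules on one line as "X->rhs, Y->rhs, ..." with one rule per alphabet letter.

A->B, B->DC, C->A, D->AA

  step 0 ⇒ step 1: BBCB ⇒ DC·DC·A·DC
    B ↦ DC
    C ↦ A
    A ↦ B  (constrained at step 1)
    D ↦ AA  (constrained at step 1)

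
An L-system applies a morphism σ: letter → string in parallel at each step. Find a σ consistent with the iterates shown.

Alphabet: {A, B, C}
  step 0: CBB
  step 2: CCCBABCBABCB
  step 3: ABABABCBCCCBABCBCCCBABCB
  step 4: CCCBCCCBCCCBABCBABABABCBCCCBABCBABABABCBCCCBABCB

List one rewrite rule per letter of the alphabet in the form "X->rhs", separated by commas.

  step 3 ⇒ step 4: ABABABCBCCCBABCBCCCBABCB ⇒ CC·CB·CC·CB·CC·CB·AB·CB·AB·AB·AB·CB·CC·CB·AB·CB·AB·AB·AB·CB·CC·CB·AB·CB
    A ↦ CC
    B ↦ CB
    C ↦ AB

A->CC, B->CB, C->AB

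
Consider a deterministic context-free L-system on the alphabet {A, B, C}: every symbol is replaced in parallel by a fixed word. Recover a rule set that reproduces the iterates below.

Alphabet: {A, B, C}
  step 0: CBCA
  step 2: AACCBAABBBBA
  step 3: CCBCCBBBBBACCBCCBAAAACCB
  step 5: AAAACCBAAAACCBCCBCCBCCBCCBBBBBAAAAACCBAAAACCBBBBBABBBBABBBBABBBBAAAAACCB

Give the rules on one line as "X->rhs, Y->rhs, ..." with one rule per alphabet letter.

A->CCB, B->A, C->BB

  step 2 ⇒ step 3: AACCBAABBBBA ⇒ CCB·CCB·BB·BB·A·CCB·CCB·A·A·A·A·CCB
    A ↦ CCB
    B ↦ A
    C ↦ BB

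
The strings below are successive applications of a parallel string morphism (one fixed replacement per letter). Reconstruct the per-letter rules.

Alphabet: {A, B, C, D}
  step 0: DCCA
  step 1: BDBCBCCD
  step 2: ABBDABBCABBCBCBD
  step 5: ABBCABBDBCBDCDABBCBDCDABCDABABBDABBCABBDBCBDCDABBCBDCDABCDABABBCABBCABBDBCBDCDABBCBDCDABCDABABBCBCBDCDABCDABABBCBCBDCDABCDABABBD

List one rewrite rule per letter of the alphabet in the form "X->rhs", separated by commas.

  step 1 ⇒ step 2: BDBCBCCD ⇒ AB·BD·AB·BC·AB·BC·BC·BD
    B ↦ AB
    C ↦ BC
    D ↦ BD
  step 0 ⇒ step 1: DCCA ⇒ BD·BC·BC·CD
    A ↦ CD

A->CD, B->AB, C->BC, D->BD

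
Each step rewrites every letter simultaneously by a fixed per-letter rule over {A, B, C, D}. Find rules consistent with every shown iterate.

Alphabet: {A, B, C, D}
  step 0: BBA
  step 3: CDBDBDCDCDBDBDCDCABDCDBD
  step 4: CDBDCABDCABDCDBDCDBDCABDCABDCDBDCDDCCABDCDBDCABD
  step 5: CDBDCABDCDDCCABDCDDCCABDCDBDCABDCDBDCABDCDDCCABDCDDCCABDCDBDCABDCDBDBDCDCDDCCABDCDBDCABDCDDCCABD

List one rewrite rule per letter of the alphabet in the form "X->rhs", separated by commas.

  step 4 ⇒ step 5: CDBDCABDCABDCDBDCDBDCABDCABDCDBDCDDCCABDCDBDCABD ⇒ CD·BD·CA·BD·CD·DC·CA·BD·CD·DC·CA·BD·CD·BD·CA·BD·CD·BD·CA·BD·CD·DC·CA·BD·CD·DC·CA·BD·CD·BD·CA·BD·CD·BD·BD·CD·CD·DC·CA·BD·CD·BD·CA·BD·CD·DC·CA·BD
    A ↦ DC
    B ↦ CA
    C ↦ CD
    D ↦ BD

A->DC, B->CA, C->CD, D->BD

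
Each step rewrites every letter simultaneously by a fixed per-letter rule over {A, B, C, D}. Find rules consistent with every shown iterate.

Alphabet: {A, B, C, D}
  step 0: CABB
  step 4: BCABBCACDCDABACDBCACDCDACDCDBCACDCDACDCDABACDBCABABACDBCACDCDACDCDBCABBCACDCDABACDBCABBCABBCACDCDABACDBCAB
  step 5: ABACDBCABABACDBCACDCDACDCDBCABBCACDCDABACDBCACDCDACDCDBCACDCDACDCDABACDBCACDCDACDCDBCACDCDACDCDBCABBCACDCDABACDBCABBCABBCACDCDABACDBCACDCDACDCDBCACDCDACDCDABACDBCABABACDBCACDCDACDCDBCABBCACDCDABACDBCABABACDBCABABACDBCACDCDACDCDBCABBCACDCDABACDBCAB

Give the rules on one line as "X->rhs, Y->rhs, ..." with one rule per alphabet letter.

A->BC, B->AB, C->ACD, D->CD

  step 4 ⇒ step 5: BCABBCACDCDABACDBCACDCDACDCDBCACDCDACDCDABACDBCABABACDBCACDCDACDCDBCABBCACDCDABACDBCABBCABBCACDCDABACDBCAB ⇒ AB·ACD·BC·AB·AB·ACD·BC·ACD·CD·ACD·CD·BC·AB·BC·ACD·CD·AB·ACD·BC·ACD·CD·ACD·CD·BC·ACD·CD·ACD·CD·AB·ACD·BC·ACD·CD·ACD·CD·BC·ACD·CD·ACD·CD·BC·AB·BC·ACD·CD·AB·ACD·BC·AB·BC·AB·BC·ACD·CD·AB·ACD·BC·ACD·CD·ACD·CD·BC·ACD·CD·ACD·CD·AB·ACD·BC·AB·AB·ACD·BC·ACD·CD·ACD·CD·BC·AB·BC·ACD·CD·AB·ACD·BC·AB·AB·ACD·BC·AB·AB·ACD·BC·ACD·CD·ACD·CD·BC·AB·BC·ACD·CD·AB·ACD·BC·AB
    A ↦ BC
    B ↦ AB
    C ↦ ACD
    D ↦ CD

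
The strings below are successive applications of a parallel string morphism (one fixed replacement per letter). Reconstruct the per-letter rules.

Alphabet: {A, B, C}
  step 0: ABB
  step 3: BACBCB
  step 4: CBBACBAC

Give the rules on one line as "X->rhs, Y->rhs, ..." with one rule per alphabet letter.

A->B, B->C, C->BA

  step 3 ⇒ step 4: BACBCB ⇒ C·B·BA·C·BA·C
    A ↦ B
    B ↦ C
    C ↦ BA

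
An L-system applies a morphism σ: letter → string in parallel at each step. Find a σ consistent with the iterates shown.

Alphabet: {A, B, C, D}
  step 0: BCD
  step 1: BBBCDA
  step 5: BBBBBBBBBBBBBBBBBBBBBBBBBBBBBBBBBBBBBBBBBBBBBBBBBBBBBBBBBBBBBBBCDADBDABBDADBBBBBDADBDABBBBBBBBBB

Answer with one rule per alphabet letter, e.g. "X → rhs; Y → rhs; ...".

  step 0 ⇒ step 1: BCD ⇒ BB·BC·DA
    B ↦ BB
    C ↦ BC
    D ↦ DA
    A ↦ DB  (constrained at step 1)

A->DB, B->BB, C->BC, D->DA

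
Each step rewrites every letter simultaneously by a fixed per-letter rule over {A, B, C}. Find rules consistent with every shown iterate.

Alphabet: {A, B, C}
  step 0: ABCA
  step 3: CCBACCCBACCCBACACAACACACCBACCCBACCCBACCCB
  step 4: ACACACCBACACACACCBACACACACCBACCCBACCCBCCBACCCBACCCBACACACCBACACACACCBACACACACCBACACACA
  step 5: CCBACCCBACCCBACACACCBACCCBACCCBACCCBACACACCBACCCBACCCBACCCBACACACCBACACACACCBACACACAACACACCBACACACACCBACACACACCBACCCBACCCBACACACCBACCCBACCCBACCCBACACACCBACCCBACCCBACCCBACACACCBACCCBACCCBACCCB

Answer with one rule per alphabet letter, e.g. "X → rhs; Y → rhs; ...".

A->CCB, B->A, C->AC

  step 4 ⇒ step 5: ACACACCBACACACACCBACACACACCBACCCBACCCBCCBACCCBACCCBACACACCBACACACACCBACACACACCBACACACA ⇒ CCB·AC·CCB·AC·CCB·AC·AC·A·CCB·AC·CCB·AC·CCB·AC·CCB·AC·AC·A·CCB·AC·CCB·AC·CCB·AC·CCB·AC·AC·A·CCB·AC·AC·AC·A·CCB·AC·AC·AC·A·AC·AC·A·CCB·AC·AC·AC·A·CCB·AC·AC·AC·A·CCB·AC·CCB·AC·CCB·AC·AC·A·CCB·AC·CCB·AC·CCB·AC·CCB·AC·AC·A·CCB·AC·CCB·AC·CCB·AC·CCB·AC·AC·A·CCB·AC·CCB·AC·CCB·AC·CCB
    A ↦ CCB
    B ↦ A
    C ↦ AC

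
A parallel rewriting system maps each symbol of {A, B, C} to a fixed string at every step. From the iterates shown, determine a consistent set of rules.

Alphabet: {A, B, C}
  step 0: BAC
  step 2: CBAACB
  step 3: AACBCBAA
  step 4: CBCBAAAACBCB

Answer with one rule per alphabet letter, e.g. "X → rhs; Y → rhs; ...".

A->CB, B->A, C->A

  step 3 ⇒ step 4: AACBCBAA ⇒ CB·CB·A·A·A·A·CB·CB
    A ↦ CB
    B ↦ A
    C ↦ A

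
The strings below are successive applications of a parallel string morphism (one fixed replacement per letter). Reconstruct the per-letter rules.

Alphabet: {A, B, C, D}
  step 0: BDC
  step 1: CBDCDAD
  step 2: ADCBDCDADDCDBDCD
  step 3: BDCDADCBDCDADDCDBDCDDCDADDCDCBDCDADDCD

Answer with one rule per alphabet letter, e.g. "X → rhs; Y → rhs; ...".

  step 2 ⇒ step 3: ADCBDCDADDCDBDCD ⇒ B·DCD·AD·CB·DCD·AD·DCD·B·DCD·DCD·AD·DCD·CB·DCD·AD·DCD
    A ↦ B
    B ↦ CB
    C ↦ AD
    D ↦ DCD

A->B, B->CB, C->AD, D->DCD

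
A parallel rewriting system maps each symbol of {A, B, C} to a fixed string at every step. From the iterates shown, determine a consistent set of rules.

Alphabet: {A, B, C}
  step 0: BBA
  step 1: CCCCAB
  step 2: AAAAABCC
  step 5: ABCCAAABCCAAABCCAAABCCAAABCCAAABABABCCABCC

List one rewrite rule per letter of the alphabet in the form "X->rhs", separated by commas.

A->AB, B->CC, C->A

  step 1 ⇒ step 2: CCCCAB ⇒ A·A·A·A·AB·CC
    A ↦ AB
    B ↦ CC
    C ↦ A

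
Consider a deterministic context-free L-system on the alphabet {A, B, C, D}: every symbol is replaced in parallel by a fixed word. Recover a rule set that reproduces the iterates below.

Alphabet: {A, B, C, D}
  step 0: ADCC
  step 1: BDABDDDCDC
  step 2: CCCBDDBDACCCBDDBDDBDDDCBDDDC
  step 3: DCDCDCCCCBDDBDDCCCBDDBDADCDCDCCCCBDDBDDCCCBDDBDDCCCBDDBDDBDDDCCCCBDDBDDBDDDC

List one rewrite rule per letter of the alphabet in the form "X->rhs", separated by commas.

A->BDA, B->CCC, C->DC, D->BDD

  step 2 ⇒ step 3: CCCBDDBDACCCBDDBDDBDDDCBDDDC ⇒ DC·DC·DC·CCC·BDD·BDD·CCC·BDD·BDA·DC·DC·DC·CCC·BDD·BDD·CCC·BDD·BDD·CCC·BDD·BDD·BDD·DC·CCC·BDD·BDD·BDD·DC
    A ↦ BDA
    B ↦ CCC
    C ↦ DC
    D ↦ BDD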